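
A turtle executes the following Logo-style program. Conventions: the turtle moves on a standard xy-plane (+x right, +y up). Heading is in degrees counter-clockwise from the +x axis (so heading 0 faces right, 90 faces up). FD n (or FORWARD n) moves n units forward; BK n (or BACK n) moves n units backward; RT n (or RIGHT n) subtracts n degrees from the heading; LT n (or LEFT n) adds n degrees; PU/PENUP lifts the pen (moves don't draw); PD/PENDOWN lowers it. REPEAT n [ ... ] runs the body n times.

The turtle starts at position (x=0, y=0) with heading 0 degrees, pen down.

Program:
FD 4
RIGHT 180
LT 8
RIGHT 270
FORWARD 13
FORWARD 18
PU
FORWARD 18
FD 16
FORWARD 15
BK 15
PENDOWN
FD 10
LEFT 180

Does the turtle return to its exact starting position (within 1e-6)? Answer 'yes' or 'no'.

Executing turtle program step by step:
Start: pos=(0,0), heading=0, pen down
FD 4: (0,0) -> (4,0) [heading=0, draw]
RT 180: heading 0 -> 180
LT 8: heading 180 -> 188
RT 270: heading 188 -> 278
FD 13: (4,0) -> (5.809,-12.873) [heading=278, draw]
FD 18: (5.809,-12.873) -> (8.314,-30.698) [heading=278, draw]
PU: pen up
FD 18: (8.314,-30.698) -> (10.819,-48.523) [heading=278, move]
FD 16: (10.819,-48.523) -> (13.046,-64.367) [heading=278, move]
FD 15: (13.046,-64.367) -> (15.134,-79.221) [heading=278, move]
BK 15: (15.134,-79.221) -> (13.046,-64.367) [heading=278, move]
PD: pen down
FD 10: (13.046,-64.367) -> (14.438,-74.27) [heading=278, draw]
LT 180: heading 278 -> 98
Final: pos=(14.438,-74.27), heading=98, 4 segment(s) drawn

Start position: (0, 0)
Final position: (14.438, -74.27)
Distance = 75.66; >= 1e-6 -> NOT closed

Answer: no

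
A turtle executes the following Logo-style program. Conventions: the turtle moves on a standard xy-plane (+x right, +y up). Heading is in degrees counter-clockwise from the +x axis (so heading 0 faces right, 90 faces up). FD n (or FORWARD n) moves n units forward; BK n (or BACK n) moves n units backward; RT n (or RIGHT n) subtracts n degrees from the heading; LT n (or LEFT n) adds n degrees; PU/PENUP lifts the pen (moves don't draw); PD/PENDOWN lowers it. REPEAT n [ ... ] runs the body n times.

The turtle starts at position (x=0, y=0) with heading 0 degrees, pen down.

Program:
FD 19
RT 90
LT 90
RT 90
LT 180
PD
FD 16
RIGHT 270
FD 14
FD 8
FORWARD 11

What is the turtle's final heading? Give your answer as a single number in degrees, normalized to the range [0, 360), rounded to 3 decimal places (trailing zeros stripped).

Executing turtle program step by step:
Start: pos=(0,0), heading=0, pen down
FD 19: (0,0) -> (19,0) [heading=0, draw]
RT 90: heading 0 -> 270
LT 90: heading 270 -> 0
RT 90: heading 0 -> 270
LT 180: heading 270 -> 90
PD: pen down
FD 16: (19,0) -> (19,16) [heading=90, draw]
RT 270: heading 90 -> 180
FD 14: (19,16) -> (5,16) [heading=180, draw]
FD 8: (5,16) -> (-3,16) [heading=180, draw]
FD 11: (-3,16) -> (-14,16) [heading=180, draw]
Final: pos=(-14,16), heading=180, 5 segment(s) drawn

Answer: 180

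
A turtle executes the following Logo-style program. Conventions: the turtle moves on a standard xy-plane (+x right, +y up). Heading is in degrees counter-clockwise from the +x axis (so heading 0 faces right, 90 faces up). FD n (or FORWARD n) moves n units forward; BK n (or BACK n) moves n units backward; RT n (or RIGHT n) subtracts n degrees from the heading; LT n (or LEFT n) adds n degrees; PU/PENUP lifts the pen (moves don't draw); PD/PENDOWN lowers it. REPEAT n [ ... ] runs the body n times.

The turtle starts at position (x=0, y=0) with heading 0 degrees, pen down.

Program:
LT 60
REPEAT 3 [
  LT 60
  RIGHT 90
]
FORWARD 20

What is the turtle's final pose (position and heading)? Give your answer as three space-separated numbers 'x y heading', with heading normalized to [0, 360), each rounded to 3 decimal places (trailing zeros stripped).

Answer: 17.321 -10 330

Derivation:
Executing turtle program step by step:
Start: pos=(0,0), heading=0, pen down
LT 60: heading 0 -> 60
REPEAT 3 [
  -- iteration 1/3 --
  LT 60: heading 60 -> 120
  RT 90: heading 120 -> 30
  -- iteration 2/3 --
  LT 60: heading 30 -> 90
  RT 90: heading 90 -> 0
  -- iteration 3/3 --
  LT 60: heading 0 -> 60
  RT 90: heading 60 -> 330
]
FD 20: (0,0) -> (17.321,-10) [heading=330, draw]
Final: pos=(17.321,-10), heading=330, 1 segment(s) drawn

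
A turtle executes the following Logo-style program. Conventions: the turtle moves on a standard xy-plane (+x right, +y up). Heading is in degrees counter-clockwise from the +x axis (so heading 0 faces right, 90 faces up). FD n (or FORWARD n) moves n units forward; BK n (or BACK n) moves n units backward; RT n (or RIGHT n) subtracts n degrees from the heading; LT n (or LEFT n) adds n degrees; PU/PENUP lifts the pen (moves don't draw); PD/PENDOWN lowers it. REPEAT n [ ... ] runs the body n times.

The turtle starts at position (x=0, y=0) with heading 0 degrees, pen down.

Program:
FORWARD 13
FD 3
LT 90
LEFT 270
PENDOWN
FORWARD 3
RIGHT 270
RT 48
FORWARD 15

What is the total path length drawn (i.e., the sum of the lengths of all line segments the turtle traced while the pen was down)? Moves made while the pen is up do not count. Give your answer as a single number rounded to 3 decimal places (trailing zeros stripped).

Answer: 34

Derivation:
Executing turtle program step by step:
Start: pos=(0,0), heading=0, pen down
FD 13: (0,0) -> (13,0) [heading=0, draw]
FD 3: (13,0) -> (16,0) [heading=0, draw]
LT 90: heading 0 -> 90
LT 270: heading 90 -> 0
PD: pen down
FD 3: (16,0) -> (19,0) [heading=0, draw]
RT 270: heading 0 -> 90
RT 48: heading 90 -> 42
FD 15: (19,0) -> (30.147,10.037) [heading=42, draw]
Final: pos=(30.147,10.037), heading=42, 4 segment(s) drawn

Segment lengths:
  seg 1: (0,0) -> (13,0), length = 13
  seg 2: (13,0) -> (16,0), length = 3
  seg 3: (16,0) -> (19,0), length = 3
  seg 4: (19,0) -> (30.147,10.037), length = 15
Total = 34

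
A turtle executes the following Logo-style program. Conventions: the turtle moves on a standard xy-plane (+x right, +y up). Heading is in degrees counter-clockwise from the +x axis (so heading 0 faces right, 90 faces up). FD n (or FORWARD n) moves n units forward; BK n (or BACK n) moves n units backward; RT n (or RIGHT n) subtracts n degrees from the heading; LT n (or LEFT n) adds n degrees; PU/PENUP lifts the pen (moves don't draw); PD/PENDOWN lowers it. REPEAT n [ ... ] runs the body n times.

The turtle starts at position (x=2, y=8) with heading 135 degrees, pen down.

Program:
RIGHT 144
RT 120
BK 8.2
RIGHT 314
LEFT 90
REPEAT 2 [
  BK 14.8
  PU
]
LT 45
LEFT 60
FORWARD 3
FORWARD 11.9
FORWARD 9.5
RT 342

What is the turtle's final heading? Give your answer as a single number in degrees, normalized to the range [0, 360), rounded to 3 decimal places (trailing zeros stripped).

Executing turtle program step by step:
Start: pos=(2,8), heading=135, pen down
RT 144: heading 135 -> 351
RT 120: heading 351 -> 231
BK 8.2: (2,8) -> (7.16,14.373) [heading=231, draw]
RT 314: heading 231 -> 277
LT 90: heading 277 -> 7
REPEAT 2 [
  -- iteration 1/2 --
  BK 14.8: (7.16,14.373) -> (-7.529,12.569) [heading=7, draw]
  PU: pen up
  -- iteration 2/2 --
  BK 14.8: (-7.529,12.569) -> (-22.219,10.765) [heading=7, move]
  PU: pen up
]
LT 45: heading 7 -> 52
LT 60: heading 52 -> 112
FD 3: (-22.219,10.765) -> (-23.343,13.547) [heading=112, move]
FD 11.9: (-23.343,13.547) -> (-27.801,24.58) [heading=112, move]
FD 9.5: (-27.801,24.58) -> (-31.359,33.389) [heading=112, move]
RT 342: heading 112 -> 130
Final: pos=(-31.359,33.389), heading=130, 2 segment(s) drawn

Answer: 130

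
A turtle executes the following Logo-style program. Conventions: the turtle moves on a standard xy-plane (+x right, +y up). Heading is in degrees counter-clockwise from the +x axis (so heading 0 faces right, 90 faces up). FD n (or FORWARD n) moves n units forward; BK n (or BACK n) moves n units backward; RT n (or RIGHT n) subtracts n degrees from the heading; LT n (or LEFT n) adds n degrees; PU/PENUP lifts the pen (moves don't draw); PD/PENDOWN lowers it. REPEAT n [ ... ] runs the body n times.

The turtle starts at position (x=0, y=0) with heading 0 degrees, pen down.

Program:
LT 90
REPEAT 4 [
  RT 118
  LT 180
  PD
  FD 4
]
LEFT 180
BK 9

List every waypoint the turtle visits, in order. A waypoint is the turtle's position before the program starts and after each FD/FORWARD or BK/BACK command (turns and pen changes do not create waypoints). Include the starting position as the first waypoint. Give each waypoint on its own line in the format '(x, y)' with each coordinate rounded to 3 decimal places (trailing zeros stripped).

Answer: (0, 0)
(-3.532, 1.878)
(-6.848, -0.359)
(-6.43, -4.337)
(-2.721, -5.835)
(5.624, -9.207)

Derivation:
Executing turtle program step by step:
Start: pos=(0,0), heading=0, pen down
LT 90: heading 0 -> 90
REPEAT 4 [
  -- iteration 1/4 --
  RT 118: heading 90 -> 332
  LT 180: heading 332 -> 152
  PD: pen down
  FD 4: (0,0) -> (-3.532,1.878) [heading=152, draw]
  -- iteration 2/4 --
  RT 118: heading 152 -> 34
  LT 180: heading 34 -> 214
  PD: pen down
  FD 4: (-3.532,1.878) -> (-6.848,-0.359) [heading=214, draw]
  -- iteration 3/4 --
  RT 118: heading 214 -> 96
  LT 180: heading 96 -> 276
  PD: pen down
  FD 4: (-6.848,-0.359) -> (-6.43,-4.337) [heading=276, draw]
  -- iteration 4/4 --
  RT 118: heading 276 -> 158
  LT 180: heading 158 -> 338
  PD: pen down
  FD 4: (-6.43,-4.337) -> (-2.721,-5.835) [heading=338, draw]
]
LT 180: heading 338 -> 158
BK 9: (-2.721,-5.835) -> (5.624,-9.207) [heading=158, draw]
Final: pos=(5.624,-9.207), heading=158, 5 segment(s) drawn
Waypoints (6 total):
(0, 0)
(-3.532, 1.878)
(-6.848, -0.359)
(-6.43, -4.337)
(-2.721, -5.835)
(5.624, -9.207)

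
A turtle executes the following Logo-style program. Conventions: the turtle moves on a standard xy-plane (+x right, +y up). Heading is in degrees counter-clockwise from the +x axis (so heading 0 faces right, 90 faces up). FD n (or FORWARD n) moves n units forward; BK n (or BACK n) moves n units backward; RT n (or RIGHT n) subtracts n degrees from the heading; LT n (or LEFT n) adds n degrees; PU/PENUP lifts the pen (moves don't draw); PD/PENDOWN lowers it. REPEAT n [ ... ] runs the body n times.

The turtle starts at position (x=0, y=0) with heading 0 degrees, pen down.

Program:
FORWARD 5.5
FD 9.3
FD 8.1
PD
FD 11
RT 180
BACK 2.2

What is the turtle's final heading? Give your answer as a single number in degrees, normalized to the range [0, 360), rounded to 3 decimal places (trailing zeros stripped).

Answer: 180

Derivation:
Executing turtle program step by step:
Start: pos=(0,0), heading=0, pen down
FD 5.5: (0,0) -> (5.5,0) [heading=0, draw]
FD 9.3: (5.5,0) -> (14.8,0) [heading=0, draw]
FD 8.1: (14.8,0) -> (22.9,0) [heading=0, draw]
PD: pen down
FD 11: (22.9,0) -> (33.9,0) [heading=0, draw]
RT 180: heading 0 -> 180
BK 2.2: (33.9,0) -> (36.1,0) [heading=180, draw]
Final: pos=(36.1,0), heading=180, 5 segment(s) drawn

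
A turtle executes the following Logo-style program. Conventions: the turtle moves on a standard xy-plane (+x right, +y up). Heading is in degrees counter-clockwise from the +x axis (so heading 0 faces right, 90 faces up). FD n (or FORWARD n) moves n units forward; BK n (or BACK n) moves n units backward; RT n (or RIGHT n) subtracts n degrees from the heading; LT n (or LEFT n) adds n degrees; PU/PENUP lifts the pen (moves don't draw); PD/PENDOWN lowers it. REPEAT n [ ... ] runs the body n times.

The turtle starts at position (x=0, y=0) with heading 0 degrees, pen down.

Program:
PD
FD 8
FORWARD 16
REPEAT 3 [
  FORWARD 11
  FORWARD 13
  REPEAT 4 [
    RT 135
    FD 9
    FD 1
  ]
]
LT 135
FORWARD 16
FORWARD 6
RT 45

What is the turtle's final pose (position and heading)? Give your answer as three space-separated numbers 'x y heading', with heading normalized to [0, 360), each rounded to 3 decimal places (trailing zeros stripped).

Executing turtle program step by step:
Start: pos=(0,0), heading=0, pen down
PD: pen down
FD 8: (0,0) -> (8,0) [heading=0, draw]
FD 16: (8,0) -> (24,0) [heading=0, draw]
REPEAT 3 [
  -- iteration 1/3 --
  FD 11: (24,0) -> (35,0) [heading=0, draw]
  FD 13: (35,0) -> (48,0) [heading=0, draw]
  REPEAT 4 [
    -- iteration 1/4 --
    RT 135: heading 0 -> 225
    FD 9: (48,0) -> (41.636,-6.364) [heading=225, draw]
    FD 1: (41.636,-6.364) -> (40.929,-7.071) [heading=225, draw]
    -- iteration 2/4 --
    RT 135: heading 225 -> 90
    FD 9: (40.929,-7.071) -> (40.929,1.929) [heading=90, draw]
    FD 1: (40.929,1.929) -> (40.929,2.929) [heading=90, draw]
    -- iteration 3/4 --
    RT 135: heading 90 -> 315
    FD 9: (40.929,2.929) -> (47.293,-3.435) [heading=315, draw]
    FD 1: (47.293,-3.435) -> (48,-4.142) [heading=315, draw]
    -- iteration 4/4 --
    RT 135: heading 315 -> 180
    FD 9: (48,-4.142) -> (39,-4.142) [heading=180, draw]
    FD 1: (39,-4.142) -> (38,-4.142) [heading=180, draw]
  ]
  -- iteration 2/3 --
  FD 11: (38,-4.142) -> (27,-4.142) [heading=180, draw]
  FD 13: (27,-4.142) -> (14,-4.142) [heading=180, draw]
  REPEAT 4 [
    -- iteration 1/4 --
    RT 135: heading 180 -> 45
    FD 9: (14,-4.142) -> (20.364,2.222) [heading=45, draw]
    FD 1: (20.364,2.222) -> (21.071,2.929) [heading=45, draw]
    -- iteration 2/4 --
    RT 135: heading 45 -> 270
    FD 9: (21.071,2.929) -> (21.071,-6.071) [heading=270, draw]
    FD 1: (21.071,-6.071) -> (21.071,-7.071) [heading=270, draw]
    -- iteration 3/4 --
    RT 135: heading 270 -> 135
    FD 9: (21.071,-7.071) -> (14.707,-0.707) [heading=135, draw]
    FD 1: (14.707,-0.707) -> (14,0) [heading=135, draw]
    -- iteration 4/4 --
    RT 135: heading 135 -> 0
    FD 9: (14,0) -> (23,0) [heading=0, draw]
    FD 1: (23,0) -> (24,0) [heading=0, draw]
  ]
  -- iteration 3/3 --
  FD 11: (24,0) -> (35,0) [heading=0, draw]
  FD 13: (35,0) -> (48,0) [heading=0, draw]
  REPEAT 4 [
    -- iteration 1/4 --
    RT 135: heading 0 -> 225
    FD 9: (48,0) -> (41.636,-6.364) [heading=225, draw]
    FD 1: (41.636,-6.364) -> (40.929,-7.071) [heading=225, draw]
    -- iteration 2/4 --
    RT 135: heading 225 -> 90
    FD 9: (40.929,-7.071) -> (40.929,1.929) [heading=90, draw]
    FD 1: (40.929,1.929) -> (40.929,2.929) [heading=90, draw]
    -- iteration 3/4 --
    RT 135: heading 90 -> 315
    FD 9: (40.929,2.929) -> (47.293,-3.435) [heading=315, draw]
    FD 1: (47.293,-3.435) -> (48,-4.142) [heading=315, draw]
    -- iteration 4/4 --
    RT 135: heading 315 -> 180
    FD 9: (48,-4.142) -> (39,-4.142) [heading=180, draw]
    FD 1: (39,-4.142) -> (38,-4.142) [heading=180, draw]
  ]
]
LT 135: heading 180 -> 315
FD 16: (38,-4.142) -> (49.314,-15.456) [heading=315, draw]
FD 6: (49.314,-15.456) -> (53.556,-19.698) [heading=315, draw]
RT 45: heading 315 -> 270
Final: pos=(53.556,-19.698), heading=270, 34 segment(s) drawn

Answer: 53.556 -19.698 270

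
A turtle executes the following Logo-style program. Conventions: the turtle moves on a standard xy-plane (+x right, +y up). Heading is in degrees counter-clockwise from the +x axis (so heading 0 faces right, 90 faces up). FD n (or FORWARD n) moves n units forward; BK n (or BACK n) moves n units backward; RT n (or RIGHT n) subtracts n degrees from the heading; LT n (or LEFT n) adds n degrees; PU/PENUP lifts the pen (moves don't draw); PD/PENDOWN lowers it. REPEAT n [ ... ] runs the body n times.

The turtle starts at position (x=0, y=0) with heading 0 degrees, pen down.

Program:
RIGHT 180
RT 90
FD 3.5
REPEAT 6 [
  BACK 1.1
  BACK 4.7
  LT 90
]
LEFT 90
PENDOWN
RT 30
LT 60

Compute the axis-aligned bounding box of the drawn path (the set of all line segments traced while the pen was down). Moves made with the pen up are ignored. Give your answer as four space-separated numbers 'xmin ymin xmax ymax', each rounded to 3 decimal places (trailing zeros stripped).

Answer: 0 -2.3 5.8 3.5

Derivation:
Executing turtle program step by step:
Start: pos=(0,0), heading=0, pen down
RT 180: heading 0 -> 180
RT 90: heading 180 -> 90
FD 3.5: (0,0) -> (0,3.5) [heading=90, draw]
REPEAT 6 [
  -- iteration 1/6 --
  BK 1.1: (0,3.5) -> (0,2.4) [heading=90, draw]
  BK 4.7: (0,2.4) -> (0,-2.3) [heading=90, draw]
  LT 90: heading 90 -> 180
  -- iteration 2/6 --
  BK 1.1: (0,-2.3) -> (1.1,-2.3) [heading=180, draw]
  BK 4.7: (1.1,-2.3) -> (5.8,-2.3) [heading=180, draw]
  LT 90: heading 180 -> 270
  -- iteration 3/6 --
  BK 1.1: (5.8,-2.3) -> (5.8,-1.2) [heading=270, draw]
  BK 4.7: (5.8,-1.2) -> (5.8,3.5) [heading=270, draw]
  LT 90: heading 270 -> 0
  -- iteration 4/6 --
  BK 1.1: (5.8,3.5) -> (4.7,3.5) [heading=0, draw]
  BK 4.7: (4.7,3.5) -> (0,3.5) [heading=0, draw]
  LT 90: heading 0 -> 90
  -- iteration 5/6 --
  BK 1.1: (0,3.5) -> (0,2.4) [heading=90, draw]
  BK 4.7: (0,2.4) -> (0,-2.3) [heading=90, draw]
  LT 90: heading 90 -> 180
  -- iteration 6/6 --
  BK 1.1: (0,-2.3) -> (1.1,-2.3) [heading=180, draw]
  BK 4.7: (1.1,-2.3) -> (5.8,-2.3) [heading=180, draw]
  LT 90: heading 180 -> 270
]
LT 90: heading 270 -> 0
PD: pen down
RT 30: heading 0 -> 330
LT 60: heading 330 -> 30
Final: pos=(5.8,-2.3), heading=30, 13 segment(s) drawn

Segment endpoints: x in {0, 0, 0, 0, 0, 0, 0, 1.1, 4.7, 5.8}, y in {-2.3, -2.3, -1.2, 0, 2.4, 2.4, 3.5, 3.5}
xmin=0, ymin=-2.3, xmax=5.8, ymax=3.5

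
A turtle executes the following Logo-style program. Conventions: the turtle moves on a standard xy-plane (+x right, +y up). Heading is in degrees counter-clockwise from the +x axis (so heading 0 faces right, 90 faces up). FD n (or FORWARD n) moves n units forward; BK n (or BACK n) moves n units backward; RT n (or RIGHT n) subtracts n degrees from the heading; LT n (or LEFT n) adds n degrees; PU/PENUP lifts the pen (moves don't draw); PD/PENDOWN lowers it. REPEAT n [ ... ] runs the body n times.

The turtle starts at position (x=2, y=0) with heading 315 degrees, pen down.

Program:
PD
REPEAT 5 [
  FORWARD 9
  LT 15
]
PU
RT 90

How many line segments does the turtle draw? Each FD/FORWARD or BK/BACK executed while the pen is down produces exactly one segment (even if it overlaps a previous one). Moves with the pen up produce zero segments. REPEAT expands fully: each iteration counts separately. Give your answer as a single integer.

Executing turtle program step by step:
Start: pos=(2,0), heading=315, pen down
PD: pen down
REPEAT 5 [
  -- iteration 1/5 --
  FD 9: (2,0) -> (8.364,-6.364) [heading=315, draw]
  LT 15: heading 315 -> 330
  -- iteration 2/5 --
  FD 9: (8.364,-6.364) -> (16.158,-10.864) [heading=330, draw]
  LT 15: heading 330 -> 345
  -- iteration 3/5 --
  FD 9: (16.158,-10.864) -> (24.852,-13.193) [heading=345, draw]
  LT 15: heading 345 -> 0
  -- iteration 4/5 --
  FD 9: (24.852,-13.193) -> (33.852,-13.193) [heading=0, draw]
  LT 15: heading 0 -> 15
  -- iteration 5/5 --
  FD 9: (33.852,-13.193) -> (42.545,-10.864) [heading=15, draw]
  LT 15: heading 15 -> 30
]
PU: pen up
RT 90: heading 30 -> 300
Final: pos=(42.545,-10.864), heading=300, 5 segment(s) drawn
Segments drawn: 5

Answer: 5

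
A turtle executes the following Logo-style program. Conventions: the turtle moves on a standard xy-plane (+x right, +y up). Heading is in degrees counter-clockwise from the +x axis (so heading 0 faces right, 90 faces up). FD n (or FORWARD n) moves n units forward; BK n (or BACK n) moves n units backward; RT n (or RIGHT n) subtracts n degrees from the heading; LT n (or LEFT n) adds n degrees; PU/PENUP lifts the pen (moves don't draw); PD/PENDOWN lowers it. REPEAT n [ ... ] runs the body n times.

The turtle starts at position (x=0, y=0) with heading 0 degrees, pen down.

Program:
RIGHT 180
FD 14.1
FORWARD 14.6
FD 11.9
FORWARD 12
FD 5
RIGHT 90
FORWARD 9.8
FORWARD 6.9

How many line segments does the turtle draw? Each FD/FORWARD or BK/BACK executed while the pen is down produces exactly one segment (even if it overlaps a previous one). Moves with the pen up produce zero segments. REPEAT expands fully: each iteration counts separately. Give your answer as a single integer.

Answer: 7

Derivation:
Executing turtle program step by step:
Start: pos=(0,0), heading=0, pen down
RT 180: heading 0 -> 180
FD 14.1: (0,0) -> (-14.1,0) [heading=180, draw]
FD 14.6: (-14.1,0) -> (-28.7,0) [heading=180, draw]
FD 11.9: (-28.7,0) -> (-40.6,0) [heading=180, draw]
FD 12: (-40.6,0) -> (-52.6,0) [heading=180, draw]
FD 5: (-52.6,0) -> (-57.6,0) [heading=180, draw]
RT 90: heading 180 -> 90
FD 9.8: (-57.6,0) -> (-57.6,9.8) [heading=90, draw]
FD 6.9: (-57.6,9.8) -> (-57.6,16.7) [heading=90, draw]
Final: pos=(-57.6,16.7), heading=90, 7 segment(s) drawn
Segments drawn: 7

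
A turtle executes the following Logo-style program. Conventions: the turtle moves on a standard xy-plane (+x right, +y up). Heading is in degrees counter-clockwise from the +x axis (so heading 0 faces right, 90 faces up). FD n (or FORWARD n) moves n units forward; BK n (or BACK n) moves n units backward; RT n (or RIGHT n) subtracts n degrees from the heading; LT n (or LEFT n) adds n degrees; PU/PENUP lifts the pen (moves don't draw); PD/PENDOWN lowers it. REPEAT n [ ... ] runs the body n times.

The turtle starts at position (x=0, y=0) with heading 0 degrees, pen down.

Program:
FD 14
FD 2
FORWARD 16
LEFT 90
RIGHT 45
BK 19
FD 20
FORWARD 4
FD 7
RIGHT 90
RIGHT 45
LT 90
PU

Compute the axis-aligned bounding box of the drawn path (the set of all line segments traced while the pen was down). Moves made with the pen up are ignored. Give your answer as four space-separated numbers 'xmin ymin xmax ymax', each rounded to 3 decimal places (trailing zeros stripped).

Answer: 0 -13.435 40.485 8.485

Derivation:
Executing turtle program step by step:
Start: pos=(0,0), heading=0, pen down
FD 14: (0,0) -> (14,0) [heading=0, draw]
FD 2: (14,0) -> (16,0) [heading=0, draw]
FD 16: (16,0) -> (32,0) [heading=0, draw]
LT 90: heading 0 -> 90
RT 45: heading 90 -> 45
BK 19: (32,0) -> (18.565,-13.435) [heading=45, draw]
FD 20: (18.565,-13.435) -> (32.707,0.707) [heading=45, draw]
FD 4: (32.707,0.707) -> (35.536,3.536) [heading=45, draw]
FD 7: (35.536,3.536) -> (40.485,8.485) [heading=45, draw]
RT 90: heading 45 -> 315
RT 45: heading 315 -> 270
LT 90: heading 270 -> 0
PU: pen up
Final: pos=(40.485,8.485), heading=0, 7 segment(s) drawn

Segment endpoints: x in {0, 14, 16, 18.565, 32, 32.707, 35.536, 40.485}, y in {-13.435, 0, 0.707, 3.536, 8.485}
xmin=0, ymin=-13.435, xmax=40.485, ymax=8.485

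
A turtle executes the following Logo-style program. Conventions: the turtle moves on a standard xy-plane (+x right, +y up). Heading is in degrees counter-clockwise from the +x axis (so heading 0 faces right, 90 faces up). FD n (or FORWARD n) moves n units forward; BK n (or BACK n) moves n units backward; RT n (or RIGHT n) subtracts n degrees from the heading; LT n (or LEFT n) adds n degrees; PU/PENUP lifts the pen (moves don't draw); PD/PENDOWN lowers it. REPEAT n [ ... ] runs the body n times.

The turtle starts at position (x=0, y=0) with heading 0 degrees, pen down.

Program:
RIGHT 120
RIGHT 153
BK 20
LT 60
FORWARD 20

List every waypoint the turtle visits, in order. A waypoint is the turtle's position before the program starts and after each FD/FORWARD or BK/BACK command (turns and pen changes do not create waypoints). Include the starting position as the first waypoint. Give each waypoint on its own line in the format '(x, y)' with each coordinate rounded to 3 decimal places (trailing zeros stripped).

Answer: (0, 0)
(-1.047, -19.973)
(-17.82, -9.08)

Derivation:
Executing turtle program step by step:
Start: pos=(0,0), heading=0, pen down
RT 120: heading 0 -> 240
RT 153: heading 240 -> 87
BK 20: (0,0) -> (-1.047,-19.973) [heading=87, draw]
LT 60: heading 87 -> 147
FD 20: (-1.047,-19.973) -> (-17.82,-9.08) [heading=147, draw]
Final: pos=(-17.82,-9.08), heading=147, 2 segment(s) drawn
Waypoints (3 total):
(0, 0)
(-1.047, -19.973)
(-17.82, -9.08)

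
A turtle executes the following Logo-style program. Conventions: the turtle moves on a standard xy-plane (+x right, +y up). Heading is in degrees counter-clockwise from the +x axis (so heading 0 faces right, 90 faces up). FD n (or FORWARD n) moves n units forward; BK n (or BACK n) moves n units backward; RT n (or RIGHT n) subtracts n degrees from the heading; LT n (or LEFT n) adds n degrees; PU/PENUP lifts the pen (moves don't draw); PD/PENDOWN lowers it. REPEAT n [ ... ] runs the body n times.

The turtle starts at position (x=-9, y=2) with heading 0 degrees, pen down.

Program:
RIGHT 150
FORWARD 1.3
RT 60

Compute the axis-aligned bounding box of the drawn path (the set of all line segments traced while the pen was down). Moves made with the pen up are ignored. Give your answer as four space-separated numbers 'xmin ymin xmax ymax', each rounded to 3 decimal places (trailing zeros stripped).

Answer: -10.126 1.35 -9 2

Derivation:
Executing turtle program step by step:
Start: pos=(-9,2), heading=0, pen down
RT 150: heading 0 -> 210
FD 1.3: (-9,2) -> (-10.126,1.35) [heading=210, draw]
RT 60: heading 210 -> 150
Final: pos=(-10.126,1.35), heading=150, 1 segment(s) drawn

Segment endpoints: x in {-10.126, -9}, y in {1.35, 2}
xmin=-10.126, ymin=1.35, xmax=-9, ymax=2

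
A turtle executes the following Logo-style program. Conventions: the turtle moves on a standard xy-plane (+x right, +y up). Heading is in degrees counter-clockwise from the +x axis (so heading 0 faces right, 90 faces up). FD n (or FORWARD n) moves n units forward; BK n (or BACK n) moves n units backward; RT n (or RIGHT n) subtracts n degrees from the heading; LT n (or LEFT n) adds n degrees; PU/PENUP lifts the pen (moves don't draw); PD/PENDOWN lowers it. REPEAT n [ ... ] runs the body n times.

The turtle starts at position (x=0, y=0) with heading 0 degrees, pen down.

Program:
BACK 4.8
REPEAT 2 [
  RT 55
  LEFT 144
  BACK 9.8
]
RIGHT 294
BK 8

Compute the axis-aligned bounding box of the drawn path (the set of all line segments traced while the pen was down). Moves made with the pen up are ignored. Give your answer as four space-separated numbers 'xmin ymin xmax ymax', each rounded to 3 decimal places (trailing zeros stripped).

Executing turtle program step by step:
Start: pos=(0,0), heading=0, pen down
BK 4.8: (0,0) -> (-4.8,0) [heading=0, draw]
REPEAT 2 [
  -- iteration 1/2 --
  RT 55: heading 0 -> 305
  LT 144: heading 305 -> 89
  BK 9.8: (-4.8,0) -> (-4.971,-9.799) [heading=89, draw]
  -- iteration 2/2 --
  RT 55: heading 89 -> 34
  LT 144: heading 34 -> 178
  BK 9.8: (-4.971,-9.799) -> (4.823,-10.141) [heading=178, draw]
]
RT 294: heading 178 -> 244
BK 8: (4.823,-10.141) -> (8.33,-2.95) [heading=244, draw]
Final: pos=(8.33,-2.95), heading=244, 4 segment(s) drawn

Segment endpoints: x in {-4.971, -4.8, 0, 4.823, 8.33}, y in {-10.141, -9.799, -2.95, 0}
xmin=-4.971, ymin=-10.141, xmax=8.33, ymax=0

Answer: -4.971 -10.141 8.33 0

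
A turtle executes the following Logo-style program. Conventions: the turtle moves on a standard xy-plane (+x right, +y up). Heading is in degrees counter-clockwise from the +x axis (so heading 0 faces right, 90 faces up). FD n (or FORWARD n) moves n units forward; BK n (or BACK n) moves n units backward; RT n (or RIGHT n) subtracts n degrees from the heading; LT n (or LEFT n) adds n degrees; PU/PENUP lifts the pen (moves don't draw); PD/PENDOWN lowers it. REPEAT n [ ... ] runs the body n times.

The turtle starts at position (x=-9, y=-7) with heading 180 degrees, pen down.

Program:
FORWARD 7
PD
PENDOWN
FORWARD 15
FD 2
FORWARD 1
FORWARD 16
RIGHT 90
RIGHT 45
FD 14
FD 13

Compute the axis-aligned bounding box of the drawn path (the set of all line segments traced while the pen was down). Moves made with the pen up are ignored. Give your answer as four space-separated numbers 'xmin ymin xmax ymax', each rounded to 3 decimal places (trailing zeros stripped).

Answer: -50 -7 -9 12.092

Derivation:
Executing turtle program step by step:
Start: pos=(-9,-7), heading=180, pen down
FD 7: (-9,-7) -> (-16,-7) [heading=180, draw]
PD: pen down
PD: pen down
FD 15: (-16,-7) -> (-31,-7) [heading=180, draw]
FD 2: (-31,-7) -> (-33,-7) [heading=180, draw]
FD 1: (-33,-7) -> (-34,-7) [heading=180, draw]
FD 16: (-34,-7) -> (-50,-7) [heading=180, draw]
RT 90: heading 180 -> 90
RT 45: heading 90 -> 45
FD 14: (-50,-7) -> (-40.101,2.899) [heading=45, draw]
FD 13: (-40.101,2.899) -> (-30.908,12.092) [heading=45, draw]
Final: pos=(-30.908,12.092), heading=45, 7 segment(s) drawn

Segment endpoints: x in {-50, -40.101, -34, -33, -31, -30.908, -16, -9}, y in {-7, -7, -7, -7, 2.899, 12.092}
xmin=-50, ymin=-7, xmax=-9, ymax=12.092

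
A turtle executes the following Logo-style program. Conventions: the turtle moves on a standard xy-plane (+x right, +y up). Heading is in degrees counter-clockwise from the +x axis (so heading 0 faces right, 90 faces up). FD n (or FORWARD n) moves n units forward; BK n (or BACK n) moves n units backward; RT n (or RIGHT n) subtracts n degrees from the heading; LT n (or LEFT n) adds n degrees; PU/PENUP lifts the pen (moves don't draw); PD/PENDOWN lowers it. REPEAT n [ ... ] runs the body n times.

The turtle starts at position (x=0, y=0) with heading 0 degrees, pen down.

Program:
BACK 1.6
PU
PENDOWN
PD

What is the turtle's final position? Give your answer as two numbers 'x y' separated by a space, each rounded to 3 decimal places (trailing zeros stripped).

Answer: -1.6 0

Derivation:
Executing turtle program step by step:
Start: pos=(0,0), heading=0, pen down
BK 1.6: (0,0) -> (-1.6,0) [heading=0, draw]
PU: pen up
PD: pen down
PD: pen down
Final: pos=(-1.6,0), heading=0, 1 segment(s) drawn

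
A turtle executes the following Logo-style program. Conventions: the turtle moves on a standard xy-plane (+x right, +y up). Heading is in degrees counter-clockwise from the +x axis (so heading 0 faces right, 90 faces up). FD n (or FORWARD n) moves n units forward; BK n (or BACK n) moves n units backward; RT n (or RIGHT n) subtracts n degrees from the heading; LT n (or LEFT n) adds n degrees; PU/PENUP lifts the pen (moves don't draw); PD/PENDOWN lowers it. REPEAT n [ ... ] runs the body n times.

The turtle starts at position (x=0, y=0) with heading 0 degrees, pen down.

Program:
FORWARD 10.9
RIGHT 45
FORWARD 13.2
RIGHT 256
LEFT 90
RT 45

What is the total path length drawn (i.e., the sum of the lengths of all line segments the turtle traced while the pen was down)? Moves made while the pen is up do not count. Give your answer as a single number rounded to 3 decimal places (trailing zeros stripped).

Executing turtle program step by step:
Start: pos=(0,0), heading=0, pen down
FD 10.9: (0,0) -> (10.9,0) [heading=0, draw]
RT 45: heading 0 -> 315
FD 13.2: (10.9,0) -> (20.234,-9.334) [heading=315, draw]
RT 256: heading 315 -> 59
LT 90: heading 59 -> 149
RT 45: heading 149 -> 104
Final: pos=(20.234,-9.334), heading=104, 2 segment(s) drawn

Segment lengths:
  seg 1: (0,0) -> (10.9,0), length = 10.9
  seg 2: (10.9,0) -> (20.234,-9.334), length = 13.2
Total = 24.1

Answer: 24.1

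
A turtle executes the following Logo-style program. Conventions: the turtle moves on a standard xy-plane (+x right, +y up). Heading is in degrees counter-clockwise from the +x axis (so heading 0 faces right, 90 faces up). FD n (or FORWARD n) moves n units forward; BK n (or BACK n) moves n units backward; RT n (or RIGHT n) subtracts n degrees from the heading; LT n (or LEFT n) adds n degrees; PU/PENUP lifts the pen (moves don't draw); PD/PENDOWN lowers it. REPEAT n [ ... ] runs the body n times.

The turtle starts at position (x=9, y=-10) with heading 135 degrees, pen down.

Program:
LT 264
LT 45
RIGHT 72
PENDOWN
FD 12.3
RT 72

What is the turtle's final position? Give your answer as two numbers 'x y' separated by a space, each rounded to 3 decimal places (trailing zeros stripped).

Answer: 21.031 -7.443

Derivation:
Executing turtle program step by step:
Start: pos=(9,-10), heading=135, pen down
LT 264: heading 135 -> 39
LT 45: heading 39 -> 84
RT 72: heading 84 -> 12
PD: pen down
FD 12.3: (9,-10) -> (21.031,-7.443) [heading=12, draw]
RT 72: heading 12 -> 300
Final: pos=(21.031,-7.443), heading=300, 1 segment(s) drawn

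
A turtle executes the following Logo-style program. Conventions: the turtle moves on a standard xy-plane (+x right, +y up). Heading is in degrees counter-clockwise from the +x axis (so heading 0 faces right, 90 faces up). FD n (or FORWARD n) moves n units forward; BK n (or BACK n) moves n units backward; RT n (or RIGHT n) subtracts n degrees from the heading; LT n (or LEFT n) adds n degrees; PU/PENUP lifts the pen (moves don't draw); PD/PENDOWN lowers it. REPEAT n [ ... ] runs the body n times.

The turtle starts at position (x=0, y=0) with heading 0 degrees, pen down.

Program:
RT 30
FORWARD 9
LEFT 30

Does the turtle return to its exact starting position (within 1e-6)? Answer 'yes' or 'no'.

Executing turtle program step by step:
Start: pos=(0,0), heading=0, pen down
RT 30: heading 0 -> 330
FD 9: (0,0) -> (7.794,-4.5) [heading=330, draw]
LT 30: heading 330 -> 0
Final: pos=(7.794,-4.5), heading=0, 1 segment(s) drawn

Start position: (0, 0)
Final position: (7.794, -4.5)
Distance = 9; >= 1e-6 -> NOT closed

Answer: no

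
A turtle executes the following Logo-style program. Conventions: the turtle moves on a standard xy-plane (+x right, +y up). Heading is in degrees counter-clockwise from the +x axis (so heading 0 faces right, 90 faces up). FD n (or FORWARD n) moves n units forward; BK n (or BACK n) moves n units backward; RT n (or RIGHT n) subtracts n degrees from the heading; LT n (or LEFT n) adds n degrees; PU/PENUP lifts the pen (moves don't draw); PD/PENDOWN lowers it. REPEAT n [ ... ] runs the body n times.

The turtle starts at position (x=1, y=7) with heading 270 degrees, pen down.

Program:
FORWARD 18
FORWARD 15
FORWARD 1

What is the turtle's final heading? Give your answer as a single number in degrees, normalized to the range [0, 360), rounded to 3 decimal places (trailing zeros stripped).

Answer: 270

Derivation:
Executing turtle program step by step:
Start: pos=(1,7), heading=270, pen down
FD 18: (1,7) -> (1,-11) [heading=270, draw]
FD 15: (1,-11) -> (1,-26) [heading=270, draw]
FD 1: (1,-26) -> (1,-27) [heading=270, draw]
Final: pos=(1,-27), heading=270, 3 segment(s) drawn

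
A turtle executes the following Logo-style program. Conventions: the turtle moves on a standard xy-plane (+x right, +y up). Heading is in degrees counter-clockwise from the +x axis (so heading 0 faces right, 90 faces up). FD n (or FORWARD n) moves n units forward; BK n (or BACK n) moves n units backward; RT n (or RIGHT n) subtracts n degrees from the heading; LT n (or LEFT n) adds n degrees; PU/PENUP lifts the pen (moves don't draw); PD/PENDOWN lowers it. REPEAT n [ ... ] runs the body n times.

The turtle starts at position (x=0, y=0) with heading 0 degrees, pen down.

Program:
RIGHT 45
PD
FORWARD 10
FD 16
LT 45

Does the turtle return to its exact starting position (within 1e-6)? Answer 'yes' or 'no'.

Answer: no

Derivation:
Executing turtle program step by step:
Start: pos=(0,0), heading=0, pen down
RT 45: heading 0 -> 315
PD: pen down
FD 10: (0,0) -> (7.071,-7.071) [heading=315, draw]
FD 16: (7.071,-7.071) -> (18.385,-18.385) [heading=315, draw]
LT 45: heading 315 -> 0
Final: pos=(18.385,-18.385), heading=0, 2 segment(s) drawn

Start position: (0, 0)
Final position: (18.385, -18.385)
Distance = 26; >= 1e-6 -> NOT closed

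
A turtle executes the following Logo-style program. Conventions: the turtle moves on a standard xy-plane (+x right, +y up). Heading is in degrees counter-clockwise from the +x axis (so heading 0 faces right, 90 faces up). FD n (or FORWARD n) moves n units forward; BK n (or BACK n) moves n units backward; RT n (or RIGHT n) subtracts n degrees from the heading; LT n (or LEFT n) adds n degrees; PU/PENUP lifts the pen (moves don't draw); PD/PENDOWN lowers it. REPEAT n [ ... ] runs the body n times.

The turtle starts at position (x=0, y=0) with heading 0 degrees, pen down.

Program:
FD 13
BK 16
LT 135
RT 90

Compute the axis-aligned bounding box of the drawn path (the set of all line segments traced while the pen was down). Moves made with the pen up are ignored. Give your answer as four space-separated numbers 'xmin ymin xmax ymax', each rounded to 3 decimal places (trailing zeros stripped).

Answer: -3 0 13 0

Derivation:
Executing turtle program step by step:
Start: pos=(0,0), heading=0, pen down
FD 13: (0,0) -> (13,0) [heading=0, draw]
BK 16: (13,0) -> (-3,0) [heading=0, draw]
LT 135: heading 0 -> 135
RT 90: heading 135 -> 45
Final: pos=(-3,0), heading=45, 2 segment(s) drawn

Segment endpoints: x in {-3, 0, 13}, y in {0}
xmin=-3, ymin=0, xmax=13, ymax=0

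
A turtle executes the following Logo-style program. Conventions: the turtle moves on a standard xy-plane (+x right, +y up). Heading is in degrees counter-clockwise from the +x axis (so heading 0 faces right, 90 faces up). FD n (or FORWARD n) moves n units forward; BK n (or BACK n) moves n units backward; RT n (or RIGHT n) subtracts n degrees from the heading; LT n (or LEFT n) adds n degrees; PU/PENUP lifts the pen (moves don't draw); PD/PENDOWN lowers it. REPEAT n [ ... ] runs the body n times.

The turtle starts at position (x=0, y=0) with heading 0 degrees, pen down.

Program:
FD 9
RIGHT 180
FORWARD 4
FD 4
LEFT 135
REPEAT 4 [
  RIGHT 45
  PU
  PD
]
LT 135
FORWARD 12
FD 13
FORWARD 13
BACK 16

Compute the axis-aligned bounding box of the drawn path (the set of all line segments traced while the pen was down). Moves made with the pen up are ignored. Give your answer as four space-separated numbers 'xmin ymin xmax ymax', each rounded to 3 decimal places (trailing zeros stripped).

Executing turtle program step by step:
Start: pos=(0,0), heading=0, pen down
FD 9: (0,0) -> (9,0) [heading=0, draw]
RT 180: heading 0 -> 180
FD 4: (9,0) -> (5,0) [heading=180, draw]
FD 4: (5,0) -> (1,0) [heading=180, draw]
LT 135: heading 180 -> 315
REPEAT 4 [
  -- iteration 1/4 --
  RT 45: heading 315 -> 270
  PU: pen up
  PD: pen down
  -- iteration 2/4 --
  RT 45: heading 270 -> 225
  PU: pen up
  PD: pen down
  -- iteration 3/4 --
  RT 45: heading 225 -> 180
  PU: pen up
  PD: pen down
  -- iteration 4/4 --
  RT 45: heading 180 -> 135
  PU: pen up
  PD: pen down
]
LT 135: heading 135 -> 270
FD 12: (1,0) -> (1,-12) [heading=270, draw]
FD 13: (1,-12) -> (1,-25) [heading=270, draw]
FD 13: (1,-25) -> (1,-38) [heading=270, draw]
BK 16: (1,-38) -> (1,-22) [heading=270, draw]
Final: pos=(1,-22), heading=270, 7 segment(s) drawn

Segment endpoints: x in {0, 1, 1, 1, 1, 5, 9}, y in {-38, -25, -22, -12, 0, 0, 0}
xmin=0, ymin=-38, xmax=9, ymax=0

Answer: 0 -38 9 0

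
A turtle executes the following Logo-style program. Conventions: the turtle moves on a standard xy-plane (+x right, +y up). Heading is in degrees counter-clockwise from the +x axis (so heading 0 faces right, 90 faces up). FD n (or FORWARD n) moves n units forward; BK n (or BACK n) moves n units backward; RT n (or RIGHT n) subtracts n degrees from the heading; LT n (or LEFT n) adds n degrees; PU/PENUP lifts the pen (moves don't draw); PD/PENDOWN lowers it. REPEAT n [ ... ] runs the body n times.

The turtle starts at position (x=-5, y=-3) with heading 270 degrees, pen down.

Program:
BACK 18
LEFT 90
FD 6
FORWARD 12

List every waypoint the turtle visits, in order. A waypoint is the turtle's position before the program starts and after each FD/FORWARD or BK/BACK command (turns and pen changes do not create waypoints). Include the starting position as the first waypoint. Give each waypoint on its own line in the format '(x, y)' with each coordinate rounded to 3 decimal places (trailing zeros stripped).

Executing turtle program step by step:
Start: pos=(-5,-3), heading=270, pen down
BK 18: (-5,-3) -> (-5,15) [heading=270, draw]
LT 90: heading 270 -> 0
FD 6: (-5,15) -> (1,15) [heading=0, draw]
FD 12: (1,15) -> (13,15) [heading=0, draw]
Final: pos=(13,15), heading=0, 3 segment(s) drawn
Waypoints (4 total):
(-5, -3)
(-5, 15)
(1, 15)
(13, 15)

Answer: (-5, -3)
(-5, 15)
(1, 15)
(13, 15)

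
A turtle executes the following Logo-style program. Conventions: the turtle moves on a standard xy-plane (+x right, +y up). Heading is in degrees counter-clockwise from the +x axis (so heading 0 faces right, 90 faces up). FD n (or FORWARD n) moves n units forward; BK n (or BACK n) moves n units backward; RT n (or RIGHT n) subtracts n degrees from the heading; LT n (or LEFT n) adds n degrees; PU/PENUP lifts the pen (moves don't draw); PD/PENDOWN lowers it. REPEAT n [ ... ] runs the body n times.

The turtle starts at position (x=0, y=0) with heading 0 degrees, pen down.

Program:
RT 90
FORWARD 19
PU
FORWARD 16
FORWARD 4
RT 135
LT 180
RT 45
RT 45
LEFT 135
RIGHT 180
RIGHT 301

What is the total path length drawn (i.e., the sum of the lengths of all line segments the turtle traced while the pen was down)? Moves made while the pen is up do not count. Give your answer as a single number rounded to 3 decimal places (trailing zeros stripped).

Executing turtle program step by step:
Start: pos=(0,0), heading=0, pen down
RT 90: heading 0 -> 270
FD 19: (0,0) -> (0,-19) [heading=270, draw]
PU: pen up
FD 16: (0,-19) -> (0,-35) [heading=270, move]
FD 4: (0,-35) -> (0,-39) [heading=270, move]
RT 135: heading 270 -> 135
LT 180: heading 135 -> 315
RT 45: heading 315 -> 270
RT 45: heading 270 -> 225
LT 135: heading 225 -> 0
RT 180: heading 0 -> 180
RT 301: heading 180 -> 239
Final: pos=(0,-39), heading=239, 1 segment(s) drawn

Segment lengths:
  seg 1: (0,0) -> (0,-19), length = 19
Total = 19

Answer: 19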